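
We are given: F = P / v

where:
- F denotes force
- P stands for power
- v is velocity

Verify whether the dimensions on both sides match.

Yes

F (force) has dimensions [L M T^-2].
P (power) has dimensions [L^2 M T^-3].
v (velocity) has dimensions [L T^-1].

Left side: [L M T^-2]
Right side: [L M T^-2]

Both sides have the same dimensions, so the equation is dimensionally consistent.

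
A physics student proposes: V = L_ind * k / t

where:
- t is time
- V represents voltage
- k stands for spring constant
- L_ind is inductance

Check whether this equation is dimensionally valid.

No

t (time) has dimensions [T].
V (voltage) has dimensions [I^-1 L^2 M T^-3].
k (spring constant) has dimensions [M T^-2].
L_ind (inductance) has dimensions [I^-2 L^2 M T^-2].

Left side: [I^-1 L^2 M T^-3]
Right side: [I^-2 L^2 M^2 T^-5]

The two sides have different dimensions, so the equation is NOT dimensionally consistent.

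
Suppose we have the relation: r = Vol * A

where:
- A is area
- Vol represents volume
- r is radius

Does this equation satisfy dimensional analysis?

No

A (area) has dimensions [L^2].
Vol (volume) has dimensions [L^3].
r (radius) has dimensions [L].

Left side: [L]
Right side: [L^5]

The two sides have different dimensions, so the equation is NOT dimensionally consistent.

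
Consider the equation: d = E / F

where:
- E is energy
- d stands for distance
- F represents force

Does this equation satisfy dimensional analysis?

Yes

E (energy) has dimensions [L^2 M T^-2].
d (distance) has dimensions [L].
F (force) has dimensions [L M T^-2].

Left side: [L]
Right side: [L]

Both sides have the same dimensions, so the equation is dimensionally consistent.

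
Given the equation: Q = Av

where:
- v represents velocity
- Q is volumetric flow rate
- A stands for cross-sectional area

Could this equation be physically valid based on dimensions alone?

Yes

v (velocity) has dimensions [L T^-1].
Q (volumetric flow rate) has dimensions [L^3 T^-1].
A (cross-sectional area) has dimensions [L^2].

Left side: [L^3 T^-1]
Right side: [L^3 T^-1]

Both sides have the same dimensions, so the equation is dimensionally consistent.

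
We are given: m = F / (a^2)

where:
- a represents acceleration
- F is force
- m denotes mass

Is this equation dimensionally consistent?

No

a (acceleration) has dimensions [L T^-2].
F (force) has dimensions [L M T^-2].
m (mass) has dimensions [M].

Left side: [M]
Right side: [L^-1 M T^2]

The two sides have different dimensions, so the equation is NOT dimensionally consistent.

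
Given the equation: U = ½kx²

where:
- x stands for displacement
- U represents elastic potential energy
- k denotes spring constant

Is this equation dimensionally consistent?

Yes

x (displacement) has dimensions [L].
U (elastic potential energy) has dimensions [L^2 M T^-2].
k (spring constant) has dimensions [M T^-2].

Left side: [L^2 M T^-2]
Right side: [L^2 M T^-2]

Both sides have the same dimensions, so the equation is dimensionally consistent.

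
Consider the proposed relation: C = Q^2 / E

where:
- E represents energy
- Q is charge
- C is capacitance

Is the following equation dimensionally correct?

Yes

E (energy) has dimensions [L^2 M T^-2].
Q (charge) has dimensions [I T].
C (capacitance) has dimensions [I^2 L^-2 M^-1 T^4].

Left side: [I^2 L^-2 M^-1 T^4]
Right side: [I^2 L^-2 M^-1 T^4]

Both sides have the same dimensions, so the equation is dimensionally consistent.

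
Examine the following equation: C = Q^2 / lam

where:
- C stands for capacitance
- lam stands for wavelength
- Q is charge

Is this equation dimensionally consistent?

No

C (capacitance) has dimensions [I^2 L^-2 M^-1 T^4].
lam (wavelength) has dimensions [L].
Q (charge) has dimensions [I T].

Left side: [I^2 L^-2 M^-1 T^4]
Right side: [I^2 L^-1 T^2]

The two sides have different dimensions, so the equation is NOT dimensionally consistent.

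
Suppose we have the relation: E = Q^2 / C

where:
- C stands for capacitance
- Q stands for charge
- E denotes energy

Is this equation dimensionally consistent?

Yes

C (capacitance) has dimensions [I^2 L^-2 M^-1 T^4].
Q (charge) has dimensions [I T].
E (energy) has dimensions [L^2 M T^-2].

Left side: [L^2 M T^-2]
Right side: [L^2 M T^-2]

Both sides have the same dimensions, so the equation is dimensionally consistent.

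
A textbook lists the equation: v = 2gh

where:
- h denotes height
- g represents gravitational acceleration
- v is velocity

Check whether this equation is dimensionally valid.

No

h (height) has dimensions [L].
g (gravitational acceleration) has dimensions [L T^-2].
v (velocity) has dimensions [L T^-1].

Left side: [L T^-1]
Right side: [L^2 T^-2]

The two sides have different dimensions, so the equation is NOT dimensionally consistent.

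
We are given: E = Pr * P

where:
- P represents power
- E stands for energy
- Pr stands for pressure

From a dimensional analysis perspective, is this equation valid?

No

P (power) has dimensions [L^2 M T^-3].
E (energy) has dimensions [L^2 M T^-2].
Pr (pressure) has dimensions [L^-1 M T^-2].

Left side: [L^2 M T^-2]
Right side: [L M^2 T^-5]

The two sides have different dimensions, so the equation is NOT dimensionally consistent.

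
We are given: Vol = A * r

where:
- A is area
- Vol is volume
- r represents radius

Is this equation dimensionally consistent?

Yes

A (area) has dimensions [L^2].
Vol (volume) has dimensions [L^3].
r (radius) has dimensions [L].

Left side: [L^3]
Right side: [L^3]

Both sides have the same dimensions, so the equation is dimensionally consistent.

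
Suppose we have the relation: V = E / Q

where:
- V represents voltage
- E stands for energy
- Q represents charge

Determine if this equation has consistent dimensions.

Yes

V (voltage) has dimensions [I^-1 L^2 M T^-3].
E (energy) has dimensions [L^2 M T^-2].
Q (charge) has dimensions [I T].

Left side: [I^-1 L^2 M T^-3]
Right side: [I^-1 L^2 M T^-3]

Both sides have the same dimensions, so the equation is dimensionally consistent.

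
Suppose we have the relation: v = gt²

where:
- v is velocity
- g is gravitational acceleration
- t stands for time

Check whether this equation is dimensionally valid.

No

v (velocity) has dimensions [L T^-1].
g (gravitational acceleration) has dimensions [L T^-2].
t (time) has dimensions [T].

Left side: [L T^-1]
Right side: [L]

The two sides have different dimensions, so the equation is NOT dimensionally consistent.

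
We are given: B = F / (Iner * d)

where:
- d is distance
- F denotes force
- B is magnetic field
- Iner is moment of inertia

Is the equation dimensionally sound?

No

d (distance) has dimensions [L].
F (force) has dimensions [L M T^-2].
B (magnetic field) has dimensions [I^-1 M T^-2].
Iner (moment of inertia) has dimensions [L^2 M].

Left side: [I^-1 M T^-2]
Right side: [L^-2 T^-2]

The two sides have different dimensions, so the equation is NOT dimensionally consistent.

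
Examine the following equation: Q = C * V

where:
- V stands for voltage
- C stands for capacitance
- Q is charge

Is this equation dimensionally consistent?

Yes

V (voltage) has dimensions [I^-1 L^2 M T^-3].
C (capacitance) has dimensions [I^2 L^-2 M^-1 T^4].
Q (charge) has dimensions [I T].

Left side: [I T]
Right side: [I T]

Both sides have the same dimensions, so the equation is dimensionally consistent.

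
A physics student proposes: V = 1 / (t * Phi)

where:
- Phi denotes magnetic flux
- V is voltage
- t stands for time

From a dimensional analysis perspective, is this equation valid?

No

Phi (magnetic flux) has dimensions [I^-1 L^2 M T^-2].
V (voltage) has dimensions [I^-1 L^2 M T^-3].
t (time) has dimensions [T].

Left side: [I^-1 L^2 M T^-3]
Right side: [I L^-2 M^-1 T]

The two sides have different dimensions, so the equation is NOT dimensionally consistent.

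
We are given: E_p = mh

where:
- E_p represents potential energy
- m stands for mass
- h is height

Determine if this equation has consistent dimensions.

No

E_p (potential energy) has dimensions [L^2 M T^-2].
m (mass) has dimensions [M].
h (height) has dimensions [L].

Left side: [L^2 M T^-2]
Right side: [L M]

The two sides have different dimensions, so the equation is NOT dimensionally consistent.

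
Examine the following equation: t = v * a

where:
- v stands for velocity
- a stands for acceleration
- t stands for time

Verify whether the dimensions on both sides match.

No

v (velocity) has dimensions [L T^-1].
a (acceleration) has dimensions [L T^-2].
t (time) has dimensions [T].

Left side: [T]
Right side: [L^2 T^-3]

The two sides have different dimensions, so the equation is NOT dimensionally consistent.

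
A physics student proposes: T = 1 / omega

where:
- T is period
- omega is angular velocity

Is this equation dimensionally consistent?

Yes

T (period) has dimensions [T].
omega (angular velocity) has dimensions [T^-1].

Left side: [T]
Right side: [T]

Both sides have the same dimensions, so the equation is dimensionally consistent.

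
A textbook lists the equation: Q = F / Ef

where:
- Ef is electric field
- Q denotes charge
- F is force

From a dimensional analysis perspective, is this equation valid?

Yes

Ef (electric field) has dimensions [I^-1 L M T^-3].
Q (charge) has dimensions [I T].
F (force) has dimensions [L M T^-2].

Left side: [I T]
Right side: [I T]

Both sides have the same dimensions, so the equation is dimensionally consistent.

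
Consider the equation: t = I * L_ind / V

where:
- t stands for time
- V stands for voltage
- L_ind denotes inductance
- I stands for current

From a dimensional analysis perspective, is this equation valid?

Yes

t (time) has dimensions [T].
V (voltage) has dimensions [I^-1 L^2 M T^-3].
L_ind (inductance) has dimensions [I^-2 L^2 M T^-2].
I (current) has dimensions [I].

Left side: [T]
Right side: [T]

Both sides have the same dimensions, so the equation is dimensionally consistent.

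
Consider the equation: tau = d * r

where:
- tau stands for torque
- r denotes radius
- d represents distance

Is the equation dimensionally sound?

No

tau (torque) has dimensions [L^2 M T^-2].
r (radius) has dimensions [L].
d (distance) has dimensions [L].

Left side: [L^2 M T^-2]
Right side: [L^2]

The two sides have different dimensions, so the equation is NOT dimensionally consistent.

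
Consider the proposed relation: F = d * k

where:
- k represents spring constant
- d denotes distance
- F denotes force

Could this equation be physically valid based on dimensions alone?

Yes

k (spring constant) has dimensions [M T^-2].
d (distance) has dimensions [L].
F (force) has dimensions [L M T^-2].

Left side: [L M T^-2]
Right side: [L M T^-2]

Both sides have the same dimensions, so the equation is dimensionally consistent.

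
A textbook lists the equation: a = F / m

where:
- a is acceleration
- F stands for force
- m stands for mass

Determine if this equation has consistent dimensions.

Yes

a (acceleration) has dimensions [L T^-2].
F (force) has dimensions [L M T^-2].
m (mass) has dimensions [M].

Left side: [L T^-2]
Right side: [L T^-2]

Both sides have the same dimensions, so the equation is dimensionally consistent.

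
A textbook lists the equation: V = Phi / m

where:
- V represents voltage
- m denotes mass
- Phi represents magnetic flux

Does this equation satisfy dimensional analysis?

No

V (voltage) has dimensions [I^-1 L^2 M T^-3].
m (mass) has dimensions [M].
Phi (magnetic flux) has dimensions [I^-1 L^2 M T^-2].

Left side: [I^-1 L^2 M T^-3]
Right side: [I^-1 L^2 T^-2]

The two sides have different dimensions, so the equation is NOT dimensionally consistent.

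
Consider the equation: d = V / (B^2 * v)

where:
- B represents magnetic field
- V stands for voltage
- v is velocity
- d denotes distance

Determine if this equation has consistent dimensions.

No

B (magnetic field) has dimensions [I^-1 M T^-2].
V (voltage) has dimensions [I^-1 L^2 M T^-3].
v (velocity) has dimensions [L T^-1].
d (distance) has dimensions [L].

Left side: [L]
Right side: [I L M^-1 T^2]

The two sides have different dimensions, so the equation is NOT dimensionally consistent.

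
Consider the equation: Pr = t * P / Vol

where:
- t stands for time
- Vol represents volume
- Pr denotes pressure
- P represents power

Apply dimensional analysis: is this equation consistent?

Yes

t (time) has dimensions [T].
Vol (volume) has dimensions [L^3].
Pr (pressure) has dimensions [L^-1 M T^-2].
P (power) has dimensions [L^2 M T^-3].

Left side: [L^-1 M T^-2]
Right side: [L^-1 M T^-2]

Both sides have the same dimensions, so the equation is dimensionally consistent.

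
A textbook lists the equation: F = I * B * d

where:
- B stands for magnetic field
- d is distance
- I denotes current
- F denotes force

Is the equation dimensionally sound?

Yes

B (magnetic field) has dimensions [I^-1 M T^-2].
d (distance) has dimensions [L].
I (current) has dimensions [I].
F (force) has dimensions [L M T^-2].

Left side: [L M T^-2]
Right side: [L M T^-2]

Both sides have the same dimensions, so the equation is dimensionally consistent.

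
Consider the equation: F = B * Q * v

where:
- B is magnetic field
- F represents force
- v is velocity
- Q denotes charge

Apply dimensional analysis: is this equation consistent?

Yes

B (magnetic field) has dimensions [I^-1 M T^-2].
F (force) has dimensions [L M T^-2].
v (velocity) has dimensions [L T^-1].
Q (charge) has dimensions [I T].

Left side: [L M T^-2]
Right side: [L M T^-2]

Both sides have the same dimensions, so the equation is dimensionally consistent.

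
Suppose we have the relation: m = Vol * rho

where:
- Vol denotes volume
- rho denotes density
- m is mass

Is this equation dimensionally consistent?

Yes

Vol (volume) has dimensions [L^3].
rho (density) has dimensions [L^-3 M].
m (mass) has dimensions [M].

Left side: [M]
Right side: [M]

Both sides have the same dimensions, so the equation is dimensionally consistent.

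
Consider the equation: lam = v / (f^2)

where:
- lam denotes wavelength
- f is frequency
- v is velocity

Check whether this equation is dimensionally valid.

No

lam (wavelength) has dimensions [L].
f (frequency) has dimensions [T^-1].
v (velocity) has dimensions [L T^-1].

Left side: [L]
Right side: [L T]

The two sides have different dimensions, so the equation is NOT dimensionally consistent.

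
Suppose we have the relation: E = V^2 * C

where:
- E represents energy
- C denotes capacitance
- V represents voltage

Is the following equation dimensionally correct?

Yes

E (energy) has dimensions [L^2 M T^-2].
C (capacitance) has dimensions [I^2 L^-2 M^-1 T^4].
V (voltage) has dimensions [I^-1 L^2 M T^-3].

Left side: [L^2 M T^-2]
Right side: [L^2 M T^-2]

Both sides have the same dimensions, so the equation is dimensionally consistent.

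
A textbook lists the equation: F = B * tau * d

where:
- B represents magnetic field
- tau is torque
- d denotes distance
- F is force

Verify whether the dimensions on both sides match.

No

B (magnetic field) has dimensions [I^-1 M T^-2].
tau (torque) has dimensions [L^2 M T^-2].
d (distance) has dimensions [L].
F (force) has dimensions [L M T^-2].

Left side: [L M T^-2]
Right side: [I^-1 L^3 M^2 T^-4]

The two sides have different dimensions, so the equation is NOT dimensionally consistent.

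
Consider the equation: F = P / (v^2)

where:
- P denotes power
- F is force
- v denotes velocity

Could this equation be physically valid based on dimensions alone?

No

P (power) has dimensions [L^2 M T^-3].
F (force) has dimensions [L M T^-2].
v (velocity) has dimensions [L T^-1].

Left side: [L M T^-2]
Right side: [M T^-1]

The two sides have different dimensions, so the equation is NOT dimensionally consistent.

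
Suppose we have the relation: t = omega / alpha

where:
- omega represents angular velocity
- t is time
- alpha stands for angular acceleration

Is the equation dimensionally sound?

Yes

omega (angular velocity) has dimensions [T^-1].
t (time) has dimensions [T].
alpha (angular acceleration) has dimensions [T^-2].

Left side: [T]
Right side: [T]

Both sides have the same dimensions, so the equation is dimensionally consistent.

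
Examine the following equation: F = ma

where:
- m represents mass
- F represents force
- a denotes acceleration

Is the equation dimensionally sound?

Yes

m (mass) has dimensions [M].
F (force) has dimensions [L M T^-2].
a (acceleration) has dimensions [L T^-2].

Left side: [L M T^-2]
Right side: [L M T^-2]

Both sides have the same dimensions, so the equation is dimensionally consistent.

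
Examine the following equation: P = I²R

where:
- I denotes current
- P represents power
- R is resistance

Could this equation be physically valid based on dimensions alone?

Yes

I (current) has dimensions [I].
P (power) has dimensions [L^2 M T^-3].
R (resistance) has dimensions [I^-2 L^2 M T^-3].

Left side: [L^2 M T^-3]
Right side: [L^2 M T^-3]

Both sides have the same dimensions, so the equation is dimensionally consistent.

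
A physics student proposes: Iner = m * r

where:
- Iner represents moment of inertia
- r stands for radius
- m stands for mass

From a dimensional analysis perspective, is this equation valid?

No

Iner (moment of inertia) has dimensions [L^2 M].
r (radius) has dimensions [L].
m (mass) has dimensions [M].

Left side: [L^2 M]
Right side: [L M]

The two sides have different dimensions, so the equation is NOT dimensionally consistent.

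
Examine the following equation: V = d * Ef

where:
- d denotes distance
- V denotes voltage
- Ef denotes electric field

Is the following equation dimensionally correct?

Yes

d (distance) has dimensions [L].
V (voltage) has dimensions [I^-1 L^2 M T^-3].
Ef (electric field) has dimensions [I^-1 L M T^-3].

Left side: [I^-1 L^2 M T^-3]
Right side: [I^-1 L^2 M T^-3]

Both sides have the same dimensions, so the equation is dimensionally consistent.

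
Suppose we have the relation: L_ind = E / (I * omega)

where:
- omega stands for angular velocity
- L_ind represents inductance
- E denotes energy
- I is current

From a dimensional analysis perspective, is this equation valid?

No

omega (angular velocity) has dimensions [T^-1].
L_ind (inductance) has dimensions [I^-2 L^2 M T^-2].
E (energy) has dimensions [L^2 M T^-2].
I (current) has dimensions [I].

Left side: [I^-2 L^2 M T^-2]
Right side: [I^-1 L^2 M T^-1]

The two sides have different dimensions, so the equation is NOT dimensionally consistent.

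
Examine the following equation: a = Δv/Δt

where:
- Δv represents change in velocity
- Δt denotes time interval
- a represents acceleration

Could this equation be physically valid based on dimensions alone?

Yes

Δv (change in velocity) has dimensions [L T^-1].
Δt (time interval) has dimensions [T].
a (acceleration) has dimensions [L T^-2].

Left side: [L T^-2]
Right side: [L T^-2]

Both sides have the same dimensions, so the equation is dimensionally consistent.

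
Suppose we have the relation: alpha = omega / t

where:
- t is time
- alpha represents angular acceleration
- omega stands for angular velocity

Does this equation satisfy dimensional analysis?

Yes

t (time) has dimensions [T].
alpha (angular acceleration) has dimensions [T^-2].
omega (angular velocity) has dimensions [T^-1].

Left side: [T^-2]
Right side: [T^-2]

Both sides have the same dimensions, so the equation is dimensionally consistent.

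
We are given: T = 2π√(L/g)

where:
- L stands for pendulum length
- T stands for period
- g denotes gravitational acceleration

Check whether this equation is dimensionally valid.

Yes

L (pendulum length) has dimensions [L].
T (period) has dimensions [T].
g (gravitational acceleration) has dimensions [L T^-2].

Left side: [T]
Right side: [T]

Both sides have the same dimensions, so the equation is dimensionally consistent.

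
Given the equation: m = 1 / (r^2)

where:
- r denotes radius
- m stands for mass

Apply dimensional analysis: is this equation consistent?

No

r (radius) has dimensions [L].
m (mass) has dimensions [M].

Left side: [M]
Right side: [L^-2]

The two sides have different dimensions, so the equation is NOT dimensionally consistent.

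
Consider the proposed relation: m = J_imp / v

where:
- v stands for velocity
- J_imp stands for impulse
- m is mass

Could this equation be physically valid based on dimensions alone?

Yes

v (velocity) has dimensions [L T^-1].
J_imp (impulse) has dimensions [L M T^-1].
m (mass) has dimensions [M].

Left side: [M]
Right side: [M]

Both sides have the same dimensions, so the equation is dimensionally consistent.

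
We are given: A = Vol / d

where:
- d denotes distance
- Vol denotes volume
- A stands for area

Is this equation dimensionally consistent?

Yes

d (distance) has dimensions [L].
Vol (volume) has dimensions [L^3].
A (area) has dimensions [L^2].

Left side: [L^2]
Right side: [L^2]

Both sides have the same dimensions, so the equation is dimensionally consistent.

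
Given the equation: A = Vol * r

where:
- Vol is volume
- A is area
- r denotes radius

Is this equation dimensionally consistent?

No

Vol (volume) has dimensions [L^3].
A (area) has dimensions [L^2].
r (radius) has dimensions [L].

Left side: [L^2]
Right side: [L^4]

The two sides have different dimensions, so the equation is NOT dimensionally consistent.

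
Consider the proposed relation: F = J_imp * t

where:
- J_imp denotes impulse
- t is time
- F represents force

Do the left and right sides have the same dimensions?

No

J_imp (impulse) has dimensions [L M T^-1].
t (time) has dimensions [T].
F (force) has dimensions [L M T^-2].

Left side: [L M T^-2]
Right side: [L M]

The two sides have different dimensions, so the equation is NOT dimensionally consistent.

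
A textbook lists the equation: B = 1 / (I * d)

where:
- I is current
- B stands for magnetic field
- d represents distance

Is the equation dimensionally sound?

No

I (current) has dimensions [I].
B (magnetic field) has dimensions [I^-1 M T^-2].
d (distance) has dimensions [L].

Left side: [I^-1 M T^-2]
Right side: [I^-1 L^-1]

The two sides have different dimensions, so the equation is NOT dimensionally consistent.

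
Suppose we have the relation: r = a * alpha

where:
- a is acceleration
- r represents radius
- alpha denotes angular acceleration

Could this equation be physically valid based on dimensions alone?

No

a (acceleration) has dimensions [L T^-2].
r (radius) has dimensions [L].
alpha (angular acceleration) has dimensions [T^-2].

Left side: [L]
Right side: [L T^-4]

The two sides have different dimensions, so the equation is NOT dimensionally consistent.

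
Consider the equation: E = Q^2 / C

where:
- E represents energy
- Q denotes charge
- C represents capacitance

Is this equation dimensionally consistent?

Yes

E (energy) has dimensions [L^2 M T^-2].
Q (charge) has dimensions [I T].
C (capacitance) has dimensions [I^2 L^-2 M^-1 T^4].

Left side: [L^2 M T^-2]
Right side: [L^2 M T^-2]

Both sides have the same dimensions, so the equation is dimensionally consistent.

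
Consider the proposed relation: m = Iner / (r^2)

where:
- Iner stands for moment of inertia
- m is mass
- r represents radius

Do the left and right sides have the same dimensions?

Yes

Iner (moment of inertia) has dimensions [L^2 M].
m (mass) has dimensions [M].
r (radius) has dimensions [L].

Left side: [M]
Right side: [M]

Both sides have the same dimensions, so the equation is dimensionally consistent.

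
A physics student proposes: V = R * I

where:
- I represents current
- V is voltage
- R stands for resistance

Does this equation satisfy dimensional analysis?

Yes

I (current) has dimensions [I].
V (voltage) has dimensions [I^-1 L^2 M T^-3].
R (resistance) has dimensions [I^-2 L^2 M T^-3].

Left side: [I^-1 L^2 M T^-3]
Right side: [I^-1 L^2 M T^-3]

Both sides have the same dimensions, so the equation is dimensionally consistent.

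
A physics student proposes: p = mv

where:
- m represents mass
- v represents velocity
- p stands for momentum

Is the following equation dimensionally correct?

Yes

m (mass) has dimensions [M].
v (velocity) has dimensions [L T^-1].
p (momentum) has dimensions [L M T^-1].

Left side: [L M T^-1]
Right side: [L M T^-1]

Both sides have the same dimensions, so the equation is dimensionally consistent.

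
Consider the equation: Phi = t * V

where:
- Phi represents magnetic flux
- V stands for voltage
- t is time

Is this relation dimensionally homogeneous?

Yes

Phi (magnetic flux) has dimensions [I^-1 L^2 M T^-2].
V (voltage) has dimensions [I^-1 L^2 M T^-3].
t (time) has dimensions [T].

Left side: [I^-1 L^2 M T^-2]
Right side: [I^-1 L^2 M T^-2]

Both sides have the same dimensions, so the equation is dimensionally consistent.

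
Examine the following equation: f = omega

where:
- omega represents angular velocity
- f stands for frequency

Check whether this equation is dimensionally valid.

Yes

omega (angular velocity) has dimensions [T^-1].
f (frequency) has dimensions [T^-1].

Left side: [T^-1]
Right side: [T^-1]

Both sides have the same dimensions, so the equation is dimensionally consistent.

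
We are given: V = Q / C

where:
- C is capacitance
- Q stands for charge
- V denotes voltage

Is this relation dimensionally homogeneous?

Yes

C (capacitance) has dimensions [I^2 L^-2 M^-1 T^4].
Q (charge) has dimensions [I T].
V (voltage) has dimensions [I^-1 L^2 M T^-3].

Left side: [I^-1 L^2 M T^-3]
Right side: [I^-1 L^2 M T^-3]

Both sides have the same dimensions, so the equation is dimensionally consistent.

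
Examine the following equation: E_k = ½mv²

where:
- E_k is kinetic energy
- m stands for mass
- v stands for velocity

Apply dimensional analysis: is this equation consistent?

Yes

E_k (kinetic energy) has dimensions [L^2 M T^-2].
m (mass) has dimensions [M].
v (velocity) has dimensions [L T^-1].

Left side: [L^2 M T^-2]
Right side: [L^2 M T^-2]

Both sides have the same dimensions, so the equation is dimensionally consistent.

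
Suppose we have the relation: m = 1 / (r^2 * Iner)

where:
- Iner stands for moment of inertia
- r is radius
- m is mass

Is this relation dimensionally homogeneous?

No

Iner (moment of inertia) has dimensions [L^2 M].
r (radius) has dimensions [L].
m (mass) has dimensions [M].

Left side: [M]
Right side: [L^-4 M^-1]

The two sides have different dimensions, so the equation is NOT dimensionally consistent.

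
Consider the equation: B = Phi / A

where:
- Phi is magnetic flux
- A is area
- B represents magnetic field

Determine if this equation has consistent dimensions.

Yes

Phi (magnetic flux) has dimensions [I^-1 L^2 M T^-2].
A (area) has dimensions [L^2].
B (magnetic field) has dimensions [I^-1 M T^-2].

Left side: [I^-1 M T^-2]
Right side: [I^-1 M T^-2]

Both sides have the same dimensions, so the equation is dimensionally consistent.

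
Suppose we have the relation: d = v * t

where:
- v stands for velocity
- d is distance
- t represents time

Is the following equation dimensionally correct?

Yes

v (velocity) has dimensions [L T^-1].
d (distance) has dimensions [L].
t (time) has dimensions [T].

Left side: [L]
Right side: [L]

Both sides have the same dimensions, so the equation is dimensionally consistent.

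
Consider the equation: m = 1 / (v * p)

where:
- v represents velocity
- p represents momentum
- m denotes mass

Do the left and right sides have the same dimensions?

No

v (velocity) has dimensions [L T^-1].
p (momentum) has dimensions [L M T^-1].
m (mass) has dimensions [M].

Left side: [M]
Right side: [L^-2 M^-1 T^2]

The two sides have different dimensions, so the equation is NOT dimensionally consistent.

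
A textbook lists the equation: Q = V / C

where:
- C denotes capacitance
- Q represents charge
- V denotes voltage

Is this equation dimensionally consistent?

No

C (capacitance) has dimensions [I^2 L^-2 M^-1 T^4].
Q (charge) has dimensions [I T].
V (voltage) has dimensions [I^-1 L^2 M T^-3].

Left side: [I T]
Right side: [I^-3 L^4 M^2 T^-7]

The two sides have different dimensions, so the equation is NOT dimensionally consistent.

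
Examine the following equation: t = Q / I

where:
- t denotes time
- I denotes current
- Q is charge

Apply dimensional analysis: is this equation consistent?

Yes

t (time) has dimensions [T].
I (current) has dimensions [I].
Q (charge) has dimensions [I T].

Left side: [T]
Right side: [T]

Both sides have the same dimensions, so the equation is dimensionally consistent.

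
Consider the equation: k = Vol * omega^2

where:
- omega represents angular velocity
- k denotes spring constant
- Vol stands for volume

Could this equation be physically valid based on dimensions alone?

No

omega (angular velocity) has dimensions [T^-1].
k (spring constant) has dimensions [M T^-2].
Vol (volume) has dimensions [L^3].

Left side: [M T^-2]
Right side: [L^3 T^-2]

The two sides have different dimensions, so the equation is NOT dimensionally consistent.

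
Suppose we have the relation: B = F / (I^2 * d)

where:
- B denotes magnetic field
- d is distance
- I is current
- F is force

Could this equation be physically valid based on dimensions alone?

No

B (magnetic field) has dimensions [I^-1 M T^-2].
d (distance) has dimensions [L].
I (current) has dimensions [I].
F (force) has dimensions [L M T^-2].

Left side: [I^-1 M T^-2]
Right side: [I^-2 M T^-2]

The two sides have different dimensions, so the equation is NOT dimensionally consistent.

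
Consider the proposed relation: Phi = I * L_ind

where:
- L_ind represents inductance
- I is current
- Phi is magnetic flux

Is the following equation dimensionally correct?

Yes

L_ind (inductance) has dimensions [I^-2 L^2 M T^-2].
I (current) has dimensions [I].
Phi (magnetic flux) has dimensions [I^-1 L^2 M T^-2].

Left side: [I^-1 L^2 M T^-2]
Right side: [I^-1 L^2 M T^-2]

Both sides have the same dimensions, so the equation is dimensionally consistent.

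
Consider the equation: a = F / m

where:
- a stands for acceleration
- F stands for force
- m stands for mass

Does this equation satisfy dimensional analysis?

Yes

a (acceleration) has dimensions [L T^-2].
F (force) has dimensions [L M T^-2].
m (mass) has dimensions [M].

Left side: [L T^-2]
Right side: [L T^-2]

Both sides have the same dimensions, so the equation is dimensionally consistent.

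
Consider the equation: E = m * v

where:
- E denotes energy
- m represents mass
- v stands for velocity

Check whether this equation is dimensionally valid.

No

E (energy) has dimensions [L^2 M T^-2].
m (mass) has dimensions [M].
v (velocity) has dimensions [L T^-1].

Left side: [L^2 M T^-2]
Right side: [L M T^-1]

The two sides have different dimensions, so the equation is NOT dimensionally consistent.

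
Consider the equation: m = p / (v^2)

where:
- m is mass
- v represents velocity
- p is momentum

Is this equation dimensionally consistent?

No

m (mass) has dimensions [M].
v (velocity) has dimensions [L T^-1].
p (momentum) has dimensions [L M T^-1].

Left side: [M]
Right side: [L^-1 M T]

The two sides have different dimensions, so the equation is NOT dimensionally consistent.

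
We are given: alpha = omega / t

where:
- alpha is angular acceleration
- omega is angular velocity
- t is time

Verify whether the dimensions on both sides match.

Yes

alpha (angular acceleration) has dimensions [T^-2].
omega (angular velocity) has dimensions [T^-1].
t (time) has dimensions [T].

Left side: [T^-2]
Right side: [T^-2]

Both sides have the same dimensions, so the equation is dimensionally consistent.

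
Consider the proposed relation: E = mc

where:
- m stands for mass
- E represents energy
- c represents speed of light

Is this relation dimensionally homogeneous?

No

m (mass) has dimensions [M].
E (energy) has dimensions [L^2 M T^-2].
c (speed of light) has dimensions [L T^-1].

Left side: [L^2 M T^-2]
Right side: [L M T^-1]

The two sides have different dimensions, so the equation is NOT dimensionally consistent.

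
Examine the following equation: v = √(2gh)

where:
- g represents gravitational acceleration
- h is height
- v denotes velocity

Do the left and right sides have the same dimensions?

Yes

g (gravitational acceleration) has dimensions [L T^-2].
h (height) has dimensions [L].
v (velocity) has dimensions [L T^-1].

Left side: [L T^-1]
Right side: [L T^-1]

Both sides have the same dimensions, so the equation is dimensionally consistent.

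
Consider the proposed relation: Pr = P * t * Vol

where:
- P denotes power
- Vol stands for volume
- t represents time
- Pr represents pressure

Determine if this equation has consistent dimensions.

No

P (power) has dimensions [L^2 M T^-3].
Vol (volume) has dimensions [L^3].
t (time) has dimensions [T].
Pr (pressure) has dimensions [L^-1 M T^-2].

Left side: [L^-1 M T^-2]
Right side: [L^5 M T^-2]

The two sides have different dimensions, so the equation is NOT dimensionally consistent.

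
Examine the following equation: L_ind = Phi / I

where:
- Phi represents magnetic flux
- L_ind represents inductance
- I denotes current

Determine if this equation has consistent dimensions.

Yes

Phi (magnetic flux) has dimensions [I^-1 L^2 M T^-2].
L_ind (inductance) has dimensions [I^-2 L^2 M T^-2].
I (current) has dimensions [I].

Left side: [I^-2 L^2 M T^-2]
Right side: [I^-2 L^2 M T^-2]

Both sides have the same dimensions, so the equation is dimensionally consistent.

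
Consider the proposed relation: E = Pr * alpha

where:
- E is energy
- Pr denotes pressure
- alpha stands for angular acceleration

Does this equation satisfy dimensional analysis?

No

E (energy) has dimensions [L^2 M T^-2].
Pr (pressure) has dimensions [L^-1 M T^-2].
alpha (angular acceleration) has dimensions [T^-2].

Left side: [L^2 M T^-2]
Right side: [L^-1 M T^-4]

The two sides have different dimensions, so the equation is NOT dimensionally consistent.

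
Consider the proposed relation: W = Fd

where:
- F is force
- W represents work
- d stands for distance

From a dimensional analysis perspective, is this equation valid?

Yes

F (force) has dimensions [L M T^-2].
W (work) has dimensions [L^2 M T^-2].
d (distance) has dimensions [L].

Left side: [L^2 M T^-2]
Right side: [L^2 M T^-2]

Both sides have the same dimensions, so the equation is dimensionally consistent.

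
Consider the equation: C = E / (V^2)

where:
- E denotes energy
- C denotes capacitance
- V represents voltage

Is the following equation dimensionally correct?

Yes

E (energy) has dimensions [L^2 M T^-2].
C (capacitance) has dimensions [I^2 L^-2 M^-1 T^4].
V (voltage) has dimensions [I^-1 L^2 M T^-3].

Left side: [I^2 L^-2 M^-1 T^4]
Right side: [I^2 L^-2 M^-1 T^4]

Both sides have the same dimensions, so the equation is dimensionally consistent.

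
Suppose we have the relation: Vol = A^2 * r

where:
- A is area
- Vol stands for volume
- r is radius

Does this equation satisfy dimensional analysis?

No

A (area) has dimensions [L^2].
Vol (volume) has dimensions [L^3].
r (radius) has dimensions [L].

Left side: [L^3]
Right side: [L^5]

The two sides have different dimensions, so the equation is NOT dimensionally consistent.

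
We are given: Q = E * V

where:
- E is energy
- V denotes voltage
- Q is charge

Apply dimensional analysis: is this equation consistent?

No

E (energy) has dimensions [L^2 M T^-2].
V (voltage) has dimensions [I^-1 L^2 M T^-3].
Q (charge) has dimensions [I T].

Left side: [I T]
Right side: [I^-1 L^4 M^2 T^-5]

The two sides have different dimensions, so the equation is NOT dimensionally consistent.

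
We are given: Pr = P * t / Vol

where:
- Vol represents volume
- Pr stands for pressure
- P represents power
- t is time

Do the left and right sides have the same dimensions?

Yes

Vol (volume) has dimensions [L^3].
Pr (pressure) has dimensions [L^-1 M T^-2].
P (power) has dimensions [L^2 M T^-3].
t (time) has dimensions [T].

Left side: [L^-1 M T^-2]
Right side: [L^-1 M T^-2]

Both sides have the same dimensions, so the equation is dimensionally consistent.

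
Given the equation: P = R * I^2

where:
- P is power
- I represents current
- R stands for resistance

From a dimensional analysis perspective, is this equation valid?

Yes

P (power) has dimensions [L^2 M T^-3].
I (current) has dimensions [I].
R (resistance) has dimensions [I^-2 L^2 M T^-3].

Left side: [L^2 M T^-3]
Right side: [L^2 M T^-3]

Both sides have the same dimensions, so the equation is dimensionally consistent.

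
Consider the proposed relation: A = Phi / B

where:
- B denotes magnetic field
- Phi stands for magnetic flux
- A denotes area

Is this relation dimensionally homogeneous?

Yes

B (magnetic field) has dimensions [I^-1 M T^-2].
Phi (magnetic flux) has dimensions [I^-1 L^2 M T^-2].
A (area) has dimensions [L^2].

Left side: [L^2]
Right side: [L^2]

Both sides have the same dimensions, so the equation is dimensionally consistent.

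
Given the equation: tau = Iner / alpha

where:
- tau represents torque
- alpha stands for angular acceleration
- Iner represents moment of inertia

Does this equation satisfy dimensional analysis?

No

tau (torque) has dimensions [L^2 M T^-2].
alpha (angular acceleration) has dimensions [T^-2].
Iner (moment of inertia) has dimensions [L^2 M].

Left side: [L^2 M T^-2]
Right side: [L^2 M T^2]

The two sides have different dimensions, so the equation is NOT dimensionally consistent.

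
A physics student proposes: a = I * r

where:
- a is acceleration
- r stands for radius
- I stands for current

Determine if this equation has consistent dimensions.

No

a (acceleration) has dimensions [L T^-2].
r (radius) has dimensions [L].
I (current) has dimensions [I].

Left side: [L T^-2]
Right side: [I L]

The two sides have different dimensions, so the equation is NOT dimensionally consistent.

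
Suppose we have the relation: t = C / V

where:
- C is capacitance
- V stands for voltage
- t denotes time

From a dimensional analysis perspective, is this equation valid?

No

C (capacitance) has dimensions [I^2 L^-2 M^-1 T^4].
V (voltage) has dimensions [I^-1 L^2 M T^-3].
t (time) has dimensions [T].

Left side: [T]
Right side: [I^3 L^-4 M^-2 T^7]

The two sides have different dimensions, so the equation is NOT dimensionally consistent.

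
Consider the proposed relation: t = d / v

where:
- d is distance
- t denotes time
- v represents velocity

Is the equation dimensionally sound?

Yes

d (distance) has dimensions [L].
t (time) has dimensions [T].
v (velocity) has dimensions [L T^-1].

Left side: [T]
Right side: [T]

Both sides have the same dimensions, so the equation is dimensionally consistent.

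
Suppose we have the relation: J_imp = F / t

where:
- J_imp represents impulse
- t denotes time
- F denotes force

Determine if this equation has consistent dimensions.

No

J_imp (impulse) has dimensions [L M T^-1].
t (time) has dimensions [T].
F (force) has dimensions [L M T^-2].

Left side: [L M T^-1]
Right side: [L M T^-3]

The two sides have different dimensions, so the equation is NOT dimensionally consistent.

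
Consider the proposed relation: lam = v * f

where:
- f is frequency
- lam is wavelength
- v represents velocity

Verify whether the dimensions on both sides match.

No

f (frequency) has dimensions [T^-1].
lam (wavelength) has dimensions [L].
v (velocity) has dimensions [L T^-1].

Left side: [L]
Right side: [L T^-2]

The two sides have different dimensions, so the equation is NOT dimensionally consistent.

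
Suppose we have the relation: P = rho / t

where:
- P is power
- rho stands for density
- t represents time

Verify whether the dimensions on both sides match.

No

P (power) has dimensions [L^2 M T^-3].
rho (density) has dimensions [L^-3 M].
t (time) has dimensions [T].

Left side: [L^2 M T^-3]
Right side: [L^-3 M T^-1]

The two sides have different dimensions, so the equation is NOT dimensionally consistent.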